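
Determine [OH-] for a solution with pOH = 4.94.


[OH-] = 10^(-pOH)
[OH-] = 10^(-4.94)
[OH-] = 1.148e-05 M

1.148e-05 M


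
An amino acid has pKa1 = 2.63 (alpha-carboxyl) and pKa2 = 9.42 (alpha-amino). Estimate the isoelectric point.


pI = (pKa1 + pKa2) / 2
pI = (2.63 + 9.42) / 2
pI = 6.025

6.025


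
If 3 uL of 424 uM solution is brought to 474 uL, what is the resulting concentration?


C2 = C1 * V1 / V2
C2 = 424 * 3 / 474
C2 = 2.6835 uM

2.6835 uM


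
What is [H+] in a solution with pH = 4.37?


[H+] = 10^(-pH)
[H+] = 10^(-4.37)
[H+] = 4.266e-05 M

4.266e-05 M


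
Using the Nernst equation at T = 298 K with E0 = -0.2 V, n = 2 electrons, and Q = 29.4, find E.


E = E0 - (RT/nF) * ln(Q)
E = -0.2 - (8.314 * 298 / (2 * 96485)) * ln(29.4)
E = -0.2434 V

-0.2434 V


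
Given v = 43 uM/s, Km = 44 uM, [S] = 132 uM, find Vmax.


Vmax = v * (Km + [S]) / [S]
Vmax = 43 * (44 + 132) / 132
Vmax = 57.3333 uM/s

57.3333 uM/s


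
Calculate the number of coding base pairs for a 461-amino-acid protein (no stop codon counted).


Each amino acid = 1 codon = 3 bp
bp = 461 * 3 = 1383 bp

1383 bp


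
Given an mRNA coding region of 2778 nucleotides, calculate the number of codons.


codons = nucleotides / 3
codons = 2778 / 3 = 926

926


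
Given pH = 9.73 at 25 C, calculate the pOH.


pOH = 14 - pH
pOH = 14 - 9.73
pOH = 4.27

4.27


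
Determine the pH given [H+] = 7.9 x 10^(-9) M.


pH = -log10([H+])
pH = -log10(7.9 x 10^(-9))
pH = 8.1024

8.1024


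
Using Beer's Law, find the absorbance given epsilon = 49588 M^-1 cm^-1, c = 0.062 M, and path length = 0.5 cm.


A = epsilon * c * l
A = 49588 * 0.062 * 0.5
A = 1537.228

1537.228


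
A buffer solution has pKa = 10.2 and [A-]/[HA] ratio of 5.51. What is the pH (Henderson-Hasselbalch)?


pH = pKa + log10([A-]/[HA])
pH = 10.2 + log10(5.51)
pH = 10.9412

10.9412


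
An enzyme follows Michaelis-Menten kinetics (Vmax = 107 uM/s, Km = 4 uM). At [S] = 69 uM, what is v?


v = Vmax * [S] / (Km + [S])
v = 107 * 69 / (4 + 69)
v = 101.137 uM/s

101.137 uM/s


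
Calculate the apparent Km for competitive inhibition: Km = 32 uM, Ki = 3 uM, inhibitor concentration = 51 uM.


Km_app = Km * (1 + [I]/Ki)
Km_app = 32 * (1 + 51/3)
Km_app = 576.0 uM

576.0 uM


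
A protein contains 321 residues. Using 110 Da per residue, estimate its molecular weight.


MW = n_residues * 110 Da
MW = 321 * 110
MW = 35310 Da

35310 Da


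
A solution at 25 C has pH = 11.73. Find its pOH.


pOH = 14 - pH
pOH = 14 - 11.73
pOH = 2.27

2.27


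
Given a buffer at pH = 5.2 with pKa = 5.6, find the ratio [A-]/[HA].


[A-]/[HA] = 10^(pH - pKa)
= 10^(5.2 - 5.6)
= 0.3981

0.3981


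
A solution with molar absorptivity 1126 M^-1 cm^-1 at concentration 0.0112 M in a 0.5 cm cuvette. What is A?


A = epsilon * c * l
A = 1126 * 0.0112 * 0.5
A = 6.3056

6.3056


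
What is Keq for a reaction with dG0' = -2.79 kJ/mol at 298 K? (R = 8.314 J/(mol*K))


Keq = exp(-dG0 * 1000 / (R * T))
Keq = exp(-(-2.79) * 1000 / (8.314 * 298))
Keq = 3.0836

3.0836


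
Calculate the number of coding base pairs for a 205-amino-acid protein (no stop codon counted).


Each amino acid = 1 codon = 3 bp
bp = 205 * 3 = 615 bp

615 bp


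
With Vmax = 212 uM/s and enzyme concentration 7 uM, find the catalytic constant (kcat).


kcat = Vmax / [E]t
kcat = 212 / 7
kcat = 30.2857 s^-1

30.2857 s^-1


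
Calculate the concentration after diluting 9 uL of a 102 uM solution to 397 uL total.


C2 = C1 * V1 / V2
C2 = 102 * 9 / 397
C2 = 2.3123 uM

2.3123 uM


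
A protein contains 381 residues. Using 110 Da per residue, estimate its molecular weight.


MW = n_residues * 110 Da
MW = 381 * 110
MW = 41910 Da

41910 Da


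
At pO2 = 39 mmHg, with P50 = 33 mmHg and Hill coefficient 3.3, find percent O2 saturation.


Y = pO2^n / (P50^n + pO2^n)
Y = 39^3.3 / (33^3.3 + 39^3.3)
Y = 63.44%

63.44%


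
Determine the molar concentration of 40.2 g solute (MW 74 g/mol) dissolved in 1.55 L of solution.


C = (mass / MW) / volume
C = (40.2 / 74) / 1.55
C = 0.3505 M

0.3505 M


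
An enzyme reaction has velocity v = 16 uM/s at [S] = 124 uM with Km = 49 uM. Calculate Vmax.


Vmax = v * (Km + [S]) / [S]
Vmax = 16 * (49 + 124) / 124
Vmax = 22.3226 uM/s

22.3226 uM/s


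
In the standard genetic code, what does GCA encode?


Standard genetic code lookup.
Codon GCA -> Ala

Ala


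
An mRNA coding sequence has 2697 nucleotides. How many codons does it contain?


codons = nucleotides / 3
codons = 2697 / 3 = 899

899


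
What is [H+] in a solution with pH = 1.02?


[H+] = 10^(-pH)
[H+] = 10^(-1.02)
[H+] = 0.0955 M

0.0955 M


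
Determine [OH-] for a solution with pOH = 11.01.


[OH-] = 10^(-pOH)
[OH-] = 10^(-11.01)
[OH-] = 9.772e-12 M

9.772e-12 M


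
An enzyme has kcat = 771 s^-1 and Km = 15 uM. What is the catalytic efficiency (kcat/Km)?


Catalytic efficiency = kcat / Km
= 771 / 15
= 51.4 uM^-1*s^-1

51.4 uM^-1*s^-1


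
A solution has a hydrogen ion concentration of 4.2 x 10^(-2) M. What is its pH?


pH = -log10([H+])
pH = -log10(4.2 x 10^(-2))
pH = 1.3768

1.3768


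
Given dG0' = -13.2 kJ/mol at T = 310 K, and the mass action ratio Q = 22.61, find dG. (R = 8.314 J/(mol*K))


dG = dG0' + RT * ln(Q) / 1000
dG = -13.2 + 8.314 * 310 * ln(22.61) / 1000
dG = -5.1628 kJ/mol

-5.1628 kJ/mol


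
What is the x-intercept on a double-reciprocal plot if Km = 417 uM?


x-intercept = -1/Km
= -1/417
= -0.0024 1/uM

-0.0024 1/uM


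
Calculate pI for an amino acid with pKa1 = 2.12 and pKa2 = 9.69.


pI = (pKa1 + pKa2) / 2
pI = (2.12 + 9.69) / 2
pI = 5.905

5.905


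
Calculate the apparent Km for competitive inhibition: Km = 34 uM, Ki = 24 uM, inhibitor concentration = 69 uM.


Km_app = Km * (1 + [I]/Ki)
Km_app = 34 * (1 + 69/24)
Km_app = 131.75 uM

131.75 uM


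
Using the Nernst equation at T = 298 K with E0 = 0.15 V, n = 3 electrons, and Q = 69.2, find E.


E = E0 - (RT/nF) * ln(Q)
E = 0.15 - (8.314 * 298 / (3 * 96485)) * ln(69.2)
E = 0.1137 V

0.1137 V


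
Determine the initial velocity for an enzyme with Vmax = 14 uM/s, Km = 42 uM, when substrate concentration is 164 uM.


v = Vmax * [S] / (Km + [S])
v = 14 * 164 / (42 + 164)
v = 11.1456 uM/s

11.1456 uM/s


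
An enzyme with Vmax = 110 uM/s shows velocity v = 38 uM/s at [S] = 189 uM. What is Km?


Km = [S] * (Vmax - v) / v
Km = 189 * (110 - 38) / 38
Km = 358.1053 uM

358.1053 uM


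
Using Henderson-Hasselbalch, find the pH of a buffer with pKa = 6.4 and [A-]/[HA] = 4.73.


pH = pKa + log10([A-]/[HA])
pH = 6.4 + log10(4.73)
pH = 7.0749

7.0749


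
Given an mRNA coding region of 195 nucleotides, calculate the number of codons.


codons = nucleotides / 3
codons = 195 / 3 = 65

65


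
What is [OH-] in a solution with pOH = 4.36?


[OH-] = 10^(-pOH)
[OH-] = 10^(-4.36)
[OH-] = 4.365e-05 M

4.365e-05 M


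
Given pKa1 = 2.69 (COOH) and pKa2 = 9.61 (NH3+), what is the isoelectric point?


pI = (pKa1 + pKa2) / 2
pI = (2.69 + 9.61) / 2
pI = 6.15

6.15


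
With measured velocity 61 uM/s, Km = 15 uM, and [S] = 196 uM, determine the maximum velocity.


Vmax = v * (Km + [S]) / [S]
Vmax = 61 * (15 + 196) / 196
Vmax = 65.6684 uM/s

65.6684 uM/s


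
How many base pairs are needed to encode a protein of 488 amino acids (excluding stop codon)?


Each amino acid = 1 codon = 3 bp
bp = 488 * 3 = 1464 bp

1464 bp


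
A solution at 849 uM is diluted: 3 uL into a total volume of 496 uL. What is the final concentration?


C2 = C1 * V1 / V2
C2 = 849 * 3 / 496
C2 = 5.1351 uM

5.1351 uM


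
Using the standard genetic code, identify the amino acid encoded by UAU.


Standard genetic code lookup.
Codon UAU -> Tyr

Tyr


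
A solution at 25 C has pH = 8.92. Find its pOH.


pOH = 14 - pH
pOH = 14 - 8.92
pOH = 5.08

5.08


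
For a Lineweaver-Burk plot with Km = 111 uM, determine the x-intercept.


x-intercept = -1/Km
= -1/111
= -0.009 1/uM

-0.009 1/uM


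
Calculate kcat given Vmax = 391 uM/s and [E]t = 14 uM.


kcat = Vmax / [E]t
kcat = 391 / 14
kcat = 27.9286 s^-1

27.9286 s^-1


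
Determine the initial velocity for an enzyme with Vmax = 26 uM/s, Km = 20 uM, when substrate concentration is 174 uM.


v = Vmax * [S] / (Km + [S])
v = 26 * 174 / (20 + 174)
v = 23.3196 uM/s

23.3196 uM/s


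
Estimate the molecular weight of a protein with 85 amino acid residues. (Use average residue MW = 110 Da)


MW = n_residues * 110 Da
MW = 85 * 110
MW = 9350 Da

9350 Da


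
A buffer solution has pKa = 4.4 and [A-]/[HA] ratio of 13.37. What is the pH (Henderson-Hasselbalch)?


pH = pKa + log10([A-]/[HA])
pH = 4.4 + log10(13.37)
pH = 5.5261

5.5261


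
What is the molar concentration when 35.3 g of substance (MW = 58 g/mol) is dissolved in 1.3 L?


C = (mass / MW) / volume
C = (35.3 / 58) / 1.3
C = 0.4682 M

0.4682 M


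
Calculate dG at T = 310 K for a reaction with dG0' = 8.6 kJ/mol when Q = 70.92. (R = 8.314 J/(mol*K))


dG = dG0' + RT * ln(Q) / 1000
dG = 8.6 + 8.314 * 310 * ln(70.92) / 1000
dG = 19.5835 kJ/mol

19.5835 kJ/mol


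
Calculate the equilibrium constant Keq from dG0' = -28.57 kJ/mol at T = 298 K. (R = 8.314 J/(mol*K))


Keq = exp(-dG0 * 1000 / (R * T))
Keq = exp(-(-28.57) * 1000 / (8.314 * 298))
Keq = 101869.8149

101869.8149


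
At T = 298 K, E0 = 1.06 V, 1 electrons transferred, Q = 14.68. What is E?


E = E0 - (RT/nF) * ln(Q)
E = 1.06 - (8.314 * 298 / (1 * 96485)) * ln(14.68)
E = 0.991 V

0.991 V


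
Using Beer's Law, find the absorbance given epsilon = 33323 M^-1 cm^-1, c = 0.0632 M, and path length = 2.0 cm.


A = epsilon * c * l
A = 33323 * 0.0632 * 2.0
A = 4212.0272

4212.0272


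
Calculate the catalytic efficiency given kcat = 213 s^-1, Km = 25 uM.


Catalytic efficiency = kcat / Km
= 213 / 25
= 8.52 uM^-1*s^-1

8.52 uM^-1*s^-1


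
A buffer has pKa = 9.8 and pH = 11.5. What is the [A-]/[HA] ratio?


[A-]/[HA] = 10^(pH - pKa)
= 10^(11.5 - 9.8)
= 50.1187

50.1187


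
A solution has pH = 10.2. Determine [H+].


[H+] = 10^(-pH)
[H+] = 10^(-10.2)
[H+] = 6.310e-11 M

6.310e-11 M


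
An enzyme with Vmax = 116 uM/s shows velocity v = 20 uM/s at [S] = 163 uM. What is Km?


Km = [S] * (Vmax - v) / v
Km = 163 * (116 - 20) / 20
Km = 782.4 uM

782.4 uM


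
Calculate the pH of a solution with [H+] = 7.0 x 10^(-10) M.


pH = -log10([H+])
pH = -log10(7.0 x 10^(-10))
pH = 9.1549

9.1549


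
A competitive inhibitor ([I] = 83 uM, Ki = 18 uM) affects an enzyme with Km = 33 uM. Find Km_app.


Km_app = Km * (1 + [I]/Ki)
Km_app = 33 * (1 + 83/18)
Km_app = 185.1667 uM

185.1667 uM


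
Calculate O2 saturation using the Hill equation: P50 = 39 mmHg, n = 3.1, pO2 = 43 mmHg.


Y = pO2^n / (P50^n + pO2^n)
Y = 43^3.1 / (39^3.1 + 43^3.1)
Y = 57.51%

57.51%


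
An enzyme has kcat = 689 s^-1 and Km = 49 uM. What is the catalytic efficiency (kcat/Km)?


Catalytic efficiency = kcat / Km
= 689 / 49
= 14.0612 uM^-1*s^-1

14.0612 uM^-1*s^-1


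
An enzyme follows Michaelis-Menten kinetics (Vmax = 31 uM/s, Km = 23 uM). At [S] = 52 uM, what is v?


v = Vmax * [S] / (Km + [S])
v = 31 * 52 / (23 + 52)
v = 21.4933 uM/s

21.4933 uM/s


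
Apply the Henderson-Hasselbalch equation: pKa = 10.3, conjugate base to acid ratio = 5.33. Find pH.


pH = pKa + log10([A-]/[HA])
pH = 10.3 + log10(5.33)
pH = 11.0267

11.0267


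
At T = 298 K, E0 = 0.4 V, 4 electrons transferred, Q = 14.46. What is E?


E = E0 - (RT/nF) * ln(Q)
E = 0.4 - (8.314 * 298 / (4 * 96485)) * ln(14.46)
E = 0.3829 V

0.3829 V


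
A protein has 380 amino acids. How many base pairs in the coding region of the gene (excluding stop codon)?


Each amino acid = 1 codon = 3 bp
bp = 380 * 3 = 1140 bp

1140 bp


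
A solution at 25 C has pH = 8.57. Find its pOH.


pOH = 14 - pH
pOH = 14 - 8.57
pOH = 5.43

5.43


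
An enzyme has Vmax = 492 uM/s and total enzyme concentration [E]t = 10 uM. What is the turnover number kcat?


kcat = Vmax / [E]t
kcat = 492 / 10
kcat = 49.2 s^-1

49.2 s^-1


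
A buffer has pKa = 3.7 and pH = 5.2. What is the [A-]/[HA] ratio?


[A-]/[HA] = 10^(pH - pKa)
= 10^(5.2 - 3.7)
= 31.6228

31.6228


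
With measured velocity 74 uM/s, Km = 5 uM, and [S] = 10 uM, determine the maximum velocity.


Vmax = v * (Km + [S]) / [S]
Vmax = 74 * (5 + 10) / 10
Vmax = 111.0 uM/s

111.0 uM/s


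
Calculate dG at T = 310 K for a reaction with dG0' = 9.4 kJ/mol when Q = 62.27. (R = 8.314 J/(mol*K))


dG = dG0' + RT * ln(Q) / 1000
dG = 9.4 + 8.314 * 310 * ln(62.27) / 1000
dG = 20.0482 kJ/mol

20.0482 kJ/mol


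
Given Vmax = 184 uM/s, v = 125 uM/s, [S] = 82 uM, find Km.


Km = [S] * (Vmax - v) / v
Km = 82 * (184 - 125) / 125
Km = 38.704 uM

38.704 uM


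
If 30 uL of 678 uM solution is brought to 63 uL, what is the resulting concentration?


C2 = C1 * V1 / V2
C2 = 678 * 30 / 63
C2 = 322.8571 uM

322.8571 uM


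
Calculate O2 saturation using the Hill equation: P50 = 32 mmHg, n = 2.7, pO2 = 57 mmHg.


Y = pO2^n / (P50^n + pO2^n)
Y = 57^2.7 / (32^2.7 + 57^2.7)
Y = 82.62%

82.62%


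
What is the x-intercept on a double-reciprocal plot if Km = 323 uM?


x-intercept = -1/Km
= -1/323
= -0.0031 1/uM

-0.0031 1/uM


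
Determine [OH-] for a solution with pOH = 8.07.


[OH-] = 10^(-pOH)
[OH-] = 10^(-8.07)
[OH-] = 8.511e-09 M

8.511e-09 M


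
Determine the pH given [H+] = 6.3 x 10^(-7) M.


pH = -log10([H+])
pH = -log10(6.3 x 10^(-7))
pH = 6.2007

6.2007


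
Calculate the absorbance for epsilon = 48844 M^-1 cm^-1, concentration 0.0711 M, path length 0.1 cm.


A = epsilon * c * l
A = 48844 * 0.0711 * 0.1
A = 347.2808

347.2808


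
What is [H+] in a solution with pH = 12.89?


[H+] = 10^(-pH)
[H+] = 10^(-12.89)
[H+] = 1.288e-13 M

1.288e-13 M


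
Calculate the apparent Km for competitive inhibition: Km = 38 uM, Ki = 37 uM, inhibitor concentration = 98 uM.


Km_app = Km * (1 + [I]/Ki)
Km_app = 38 * (1 + 98/37)
Km_app = 138.6486 uM

138.6486 uM


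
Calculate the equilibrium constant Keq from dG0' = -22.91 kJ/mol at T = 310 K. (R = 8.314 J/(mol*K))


Keq = exp(-dG0 * 1000 / (R * T))
Keq = exp(-(-22.91) * 1000 / (8.314 * 310))
Keq = 7251.8334

7251.8334


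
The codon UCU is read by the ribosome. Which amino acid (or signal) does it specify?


Standard genetic code lookup.
Codon UCU -> Ser

Ser


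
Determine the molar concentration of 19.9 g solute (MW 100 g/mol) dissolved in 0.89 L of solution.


C = (mass / MW) / volume
C = (19.9 / 100) / 0.89
C = 0.2236 M

0.2236 M


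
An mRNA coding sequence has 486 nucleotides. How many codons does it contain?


codons = nucleotides / 3
codons = 486 / 3 = 162

162


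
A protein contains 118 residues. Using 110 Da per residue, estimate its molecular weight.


MW = n_residues * 110 Da
MW = 118 * 110
MW = 12980 Da

12980 Da


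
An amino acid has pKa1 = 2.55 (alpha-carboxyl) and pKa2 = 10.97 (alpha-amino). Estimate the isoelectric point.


pI = (pKa1 + pKa2) / 2
pI = (2.55 + 10.97) / 2
pI = 6.76

6.76


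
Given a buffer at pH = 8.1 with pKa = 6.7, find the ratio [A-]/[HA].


[A-]/[HA] = 10^(pH - pKa)
= 10^(8.1 - 6.7)
= 25.1189

25.1189


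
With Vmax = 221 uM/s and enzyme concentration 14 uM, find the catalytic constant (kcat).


kcat = Vmax / [E]t
kcat = 221 / 14
kcat = 15.7857 s^-1

15.7857 s^-1


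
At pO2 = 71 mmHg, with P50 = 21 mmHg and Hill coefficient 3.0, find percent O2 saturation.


Y = pO2^n / (P50^n + pO2^n)
Y = 71^3.0 / (21^3.0 + 71^3.0)
Y = 97.48%

97.48%


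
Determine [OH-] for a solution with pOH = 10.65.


[OH-] = 10^(-pOH)
[OH-] = 10^(-10.65)
[OH-] = 2.239e-11 M

2.239e-11 M


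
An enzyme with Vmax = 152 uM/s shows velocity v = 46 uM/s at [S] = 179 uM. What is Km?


Km = [S] * (Vmax - v) / v
Km = 179 * (152 - 46) / 46
Km = 412.4783 uM

412.4783 uM


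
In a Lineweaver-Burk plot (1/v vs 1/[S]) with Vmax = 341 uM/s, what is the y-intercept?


y-intercept = 1/Vmax
= 1/341
= 0.0029 s/uM

0.0029 s/uM


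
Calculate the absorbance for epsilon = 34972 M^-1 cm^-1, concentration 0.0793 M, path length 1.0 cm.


A = epsilon * c * l
A = 34972 * 0.0793 * 1.0
A = 2773.2796

2773.2796


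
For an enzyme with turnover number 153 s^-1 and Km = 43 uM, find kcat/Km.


Catalytic efficiency = kcat / Km
= 153 / 43
= 3.5581 uM^-1*s^-1

3.5581 uM^-1*s^-1


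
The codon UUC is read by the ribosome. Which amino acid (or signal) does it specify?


Standard genetic code lookup.
Codon UUC -> Phe

Phe


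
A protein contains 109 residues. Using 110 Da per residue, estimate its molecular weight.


MW = n_residues * 110 Da
MW = 109 * 110
MW = 11990 Da

11990 Da


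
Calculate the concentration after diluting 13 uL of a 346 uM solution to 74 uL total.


C2 = C1 * V1 / V2
C2 = 346 * 13 / 74
C2 = 60.7838 uM

60.7838 uM


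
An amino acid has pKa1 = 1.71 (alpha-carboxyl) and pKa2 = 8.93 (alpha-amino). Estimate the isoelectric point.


pI = (pKa1 + pKa2) / 2
pI = (1.71 + 8.93) / 2
pI = 5.32

5.32


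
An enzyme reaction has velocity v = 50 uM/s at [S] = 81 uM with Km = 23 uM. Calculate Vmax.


Vmax = v * (Km + [S]) / [S]
Vmax = 50 * (23 + 81) / 81
Vmax = 64.1975 uM/s

64.1975 uM/s


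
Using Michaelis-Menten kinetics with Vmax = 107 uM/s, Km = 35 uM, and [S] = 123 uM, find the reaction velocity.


v = Vmax * [S] / (Km + [S])
v = 107 * 123 / (35 + 123)
v = 83.2975 uM/s

83.2975 uM/s


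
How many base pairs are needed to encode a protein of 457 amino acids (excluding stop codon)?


Each amino acid = 1 codon = 3 bp
bp = 457 * 3 = 1371 bp

1371 bp


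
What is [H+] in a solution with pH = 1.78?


[H+] = 10^(-pH)
[H+] = 10^(-1.78)
[H+] = 0.0166 M

0.0166 M


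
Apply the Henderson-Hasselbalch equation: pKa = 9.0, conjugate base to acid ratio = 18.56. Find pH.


pH = pKa + log10([A-]/[HA])
pH = 9.0 + log10(18.56)
pH = 10.2686

10.2686


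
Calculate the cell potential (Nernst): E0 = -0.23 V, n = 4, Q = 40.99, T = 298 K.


E = E0 - (RT/nF) * ln(Q)
E = -0.23 - (8.314 * 298 / (4 * 96485)) * ln(40.99)
E = -0.2538 V

-0.2538 V


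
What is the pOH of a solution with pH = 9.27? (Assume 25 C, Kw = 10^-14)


pOH = 14 - pH
pOH = 14 - 9.27
pOH = 4.73

4.73


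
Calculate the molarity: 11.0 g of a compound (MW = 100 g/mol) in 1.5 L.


C = (mass / MW) / volume
C = (11.0 / 100) / 1.5
C = 0.0733 M

0.0733 M


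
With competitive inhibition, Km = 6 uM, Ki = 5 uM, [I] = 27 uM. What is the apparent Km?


Km_app = Km * (1 + [I]/Ki)
Km_app = 6 * (1 + 27/5)
Km_app = 38.4 uM

38.4 uM


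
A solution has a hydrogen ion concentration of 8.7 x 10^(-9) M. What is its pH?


pH = -log10([H+])
pH = -log10(8.7 x 10^(-9))
pH = 8.0605

8.0605


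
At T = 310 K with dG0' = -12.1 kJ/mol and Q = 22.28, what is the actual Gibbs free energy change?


dG = dG0' + RT * ln(Q) / 1000
dG = -12.1 + 8.314 * 310 * ln(22.28) / 1000
dG = -4.1007 kJ/mol

-4.1007 kJ/mol


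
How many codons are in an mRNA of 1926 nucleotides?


codons = nucleotides / 3
codons = 1926 / 3 = 642

642


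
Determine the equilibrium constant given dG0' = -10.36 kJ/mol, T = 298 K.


Keq = exp(-dG0 * 1000 / (R * T))
Keq = exp(-(-10.36) * 1000 / (8.314 * 298))
Keq = 65.4648

65.4648


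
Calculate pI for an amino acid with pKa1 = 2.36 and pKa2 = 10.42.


pI = (pKa1 + pKa2) / 2
pI = (2.36 + 10.42) / 2
pI = 6.39

6.39


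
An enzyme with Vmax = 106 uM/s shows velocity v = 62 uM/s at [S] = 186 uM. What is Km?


Km = [S] * (Vmax - v) / v
Km = 186 * (106 - 62) / 62
Km = 132.0 uM

132.0 uM


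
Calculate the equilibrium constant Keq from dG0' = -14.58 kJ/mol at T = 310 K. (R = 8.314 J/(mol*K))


Keq = exp(-dG0 * 1000 / (R * T))
Keq = exp(-(-14.58) * 1000 / (8.314 * 310))
Keq = 286.2871

286.2871


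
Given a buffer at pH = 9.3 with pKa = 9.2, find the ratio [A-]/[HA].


[A-]/[HA] = 10^(pH - pKa)
= 10^(9.3 - 9.2)
= 1.2589

1.2589


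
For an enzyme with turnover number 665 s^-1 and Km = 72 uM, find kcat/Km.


Catalytic efficiency = kcat / Km
= 665 / 72
= 9.2361 uM^-1*s^-1

9.2361 uM^-1*s^-1


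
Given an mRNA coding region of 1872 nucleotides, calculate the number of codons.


codons = nucleotides / 3
codons = 1872 / 3 = 624

624


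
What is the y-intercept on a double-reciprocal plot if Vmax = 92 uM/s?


y-intercept = 1/Vmax
= 1/92
= 0.0109 s/uM

0.0109 s/uM


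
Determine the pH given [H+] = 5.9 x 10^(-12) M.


pH = -log10([H+])
pH = -log10(5.9 x 10^(-12))
pH = 11.2291

11.2291


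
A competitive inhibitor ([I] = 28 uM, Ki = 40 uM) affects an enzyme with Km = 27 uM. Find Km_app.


Km_app = Km * (1 + [I]/Ki)
Km_app = 27 * (1 + 28/40)
Km_app = 45.9 uM

45.9 uM


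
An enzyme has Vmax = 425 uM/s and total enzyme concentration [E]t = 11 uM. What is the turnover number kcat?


kcat = Vmax / [E]t
kcat = 425 / 11
kcat = 38.6364 s^-1

38.6364 s^-1


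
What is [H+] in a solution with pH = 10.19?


[H+] = 10^(-pH)
[H+] = 10^(-10.19)
[H+] = 6.457e-11 M

6.457e-11 M


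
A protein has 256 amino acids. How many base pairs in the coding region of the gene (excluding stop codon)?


Each amino acid = 1 codon = 3 bp
bp = 256 * 3 = 768 bp

768 bp


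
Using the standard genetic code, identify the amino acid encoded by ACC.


Standard genetic code lookup.
Codon ACC -> Thr

Thr


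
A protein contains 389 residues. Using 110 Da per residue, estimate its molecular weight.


MW = n_residues * 110 Da
MW = 389 * 110
MW = 42790 Da

42790 Da


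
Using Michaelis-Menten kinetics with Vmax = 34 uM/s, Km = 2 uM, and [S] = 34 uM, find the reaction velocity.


v = Vmax * [S] / (Km + [S])
v = 34 * 34 / (2 + 34)
v = 32.1111 uM/s

32.1111 uM/s


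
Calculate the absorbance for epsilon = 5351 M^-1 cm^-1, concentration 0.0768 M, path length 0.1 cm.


A = epsilon * c * l
A = 5351 * 0.0768 * 0.1
A = 41.0957

41.0957


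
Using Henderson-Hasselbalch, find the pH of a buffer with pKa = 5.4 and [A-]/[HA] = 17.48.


pH = pKa + log10([A-]/[HA])
pH = 5.4 + log10(17.48)
pH = 6.6425

6.6425


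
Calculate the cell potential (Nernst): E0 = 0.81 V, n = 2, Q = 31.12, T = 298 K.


E = E0 - (RT/nF) * ln(Q)
E = 0.81 - (8.314 * 298 / (2 * 96485)) * ln(31.12)
E = 0.7659 V

0.7659 V


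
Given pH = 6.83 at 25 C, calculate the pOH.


pOH = 14 - pH
pOH = 14 - 6.83
pOH = 7.17

7.17


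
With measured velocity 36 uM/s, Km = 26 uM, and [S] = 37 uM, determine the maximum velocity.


Vmax = v * (Km + [S]) / [S]
Vmax = 36 * (26 + 37) / 37
Vmax = 61.2973 uM/s

61.2973 uM/s


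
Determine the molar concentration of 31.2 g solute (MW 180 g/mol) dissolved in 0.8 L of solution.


C = (mass / MW) / volume
C = (31.2 / 180) / 0.8
C = 0.2167 M

0.2167 M


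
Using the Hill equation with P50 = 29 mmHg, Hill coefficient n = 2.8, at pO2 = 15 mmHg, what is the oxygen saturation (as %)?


Y = pO2^n / (P50^n + pO2^n)
Y = 15^2.8 / (29^2.8 + 15^2.8)
Y = 13.64%

13.64%


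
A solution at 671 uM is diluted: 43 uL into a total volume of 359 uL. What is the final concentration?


C2 = C1 * V1 / V2
C2 = 671 * 43 / 359
C2 = 80.3705 uM

80.3705 uM


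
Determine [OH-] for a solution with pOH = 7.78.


[OH-] = 10^(-pOH)
[OH-] = 10^(-7.78)
[OH-] = 1.660e-08 M

1.660e-08 M


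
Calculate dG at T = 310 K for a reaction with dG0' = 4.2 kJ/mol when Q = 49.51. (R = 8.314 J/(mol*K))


dG = dG0' + RT * ln(Q) / 1000
dG = 4.2 + 8.314 * 310 * ln(49.51) / 1000
dG = 14.2572 kJ/mol

14.2572 kJ/mol


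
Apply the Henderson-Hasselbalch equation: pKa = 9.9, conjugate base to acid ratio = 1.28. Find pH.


pH = pKa + log10([A-]/[HA])
pH = 9.9 + log10(1.28)
pH = 10.0072

10.0072


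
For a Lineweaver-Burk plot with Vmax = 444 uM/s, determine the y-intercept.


y-intercept = 1/Vmax
= 1/444
= 0.0023 s/uM

0.0023 s/uM


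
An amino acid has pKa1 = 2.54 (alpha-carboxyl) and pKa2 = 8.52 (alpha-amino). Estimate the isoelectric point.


pI = (pKa1 + pKa2) / 2
pI = (2.54 + 8.52) / 2
pI = 5.53

5.53


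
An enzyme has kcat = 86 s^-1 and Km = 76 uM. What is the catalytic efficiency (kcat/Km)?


Catalytic efficiency = kcat / Km
= 86 / 76
= 1.1316 uM^-1*s^-1

1.1316 uM^-1*s^-1


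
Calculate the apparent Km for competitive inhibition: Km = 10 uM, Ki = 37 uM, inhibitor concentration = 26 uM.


Km_app = Km * (1 + [I]/Ki)
Km_app = 10 * (1 + 26/37)
Km_app = 17.027 uM

17.027 uM


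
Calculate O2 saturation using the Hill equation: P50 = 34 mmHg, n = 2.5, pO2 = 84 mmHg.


Y = pO2^n / (P50^n + pO2^n)
Y = 84^2.5 / (34^2.5 + 84^2.5)
Y = 90.56%

90.56%


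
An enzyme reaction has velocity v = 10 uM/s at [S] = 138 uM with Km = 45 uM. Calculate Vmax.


Vmax = v * (Km + [S]) / [S]
Vmax = 10 * (45 + 138) / 138
Vmax = 13.2609 uM/s

13.2609 uM/s


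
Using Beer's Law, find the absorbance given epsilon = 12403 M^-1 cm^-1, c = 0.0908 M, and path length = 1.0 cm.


A = epsilon * c * l
A = 12403 * 0.0908 * 1.0
A = 1126.1924

1126.1924


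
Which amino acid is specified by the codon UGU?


Standard genetic code lookup.
Codon UGU -> Cys

Cys


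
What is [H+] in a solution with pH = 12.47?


[H+] = 10^(-pH)
[H+] = 10^(-12.47)
[H+] = 3.388e-13 M

3.388e-13 M


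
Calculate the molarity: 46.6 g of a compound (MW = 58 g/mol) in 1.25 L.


C = (mass / MW) / volume
C = (46.6 / 58) / 1.25
C = 0.6428 M

0.6428 M


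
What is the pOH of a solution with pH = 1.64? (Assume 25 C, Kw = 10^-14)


pOH = 14 - pH
pOH = 14 - 1.64
pOH = 12.36

12.36


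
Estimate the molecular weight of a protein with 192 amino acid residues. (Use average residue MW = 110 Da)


MW = n_residues * 110 Da
MW = 192 * 110
MW = 21120 Da

21120 Da


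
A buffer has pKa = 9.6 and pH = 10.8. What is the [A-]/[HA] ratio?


[A-]/[HA] = 10^(pH - pKa)
= 10^(10.8 - 9.6)
= 15.8489

15.8489


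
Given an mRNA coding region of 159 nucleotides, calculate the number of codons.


codons = nucleotides / 3
codons = 159 / 3 = 53

53


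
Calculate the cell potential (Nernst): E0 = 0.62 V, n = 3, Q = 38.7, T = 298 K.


E = E0 - (RT/nF) * ln(Q)
E = 0.62 - (8.314 * 298 / (3 * 96485)) * ln(38.7)
E = 0.5887 V

0.5887 V


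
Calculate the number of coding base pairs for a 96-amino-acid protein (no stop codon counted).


Each amino acid = 1 codon = 3 bp
bp = 96 * 3 = 288 bp

288 bp


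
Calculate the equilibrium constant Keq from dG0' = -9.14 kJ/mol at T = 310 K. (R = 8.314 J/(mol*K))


Keq = exp(-dG0 * 1000 / (R * T))
Keq = exp(-(-9.14) * 1000 / (8.314 * 310))
Keq = 34.6845

34.6845


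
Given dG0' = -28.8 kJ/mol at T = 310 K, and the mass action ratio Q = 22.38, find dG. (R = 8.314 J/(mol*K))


dG = dG0' + RT * ln(Q) / 1000
dG = -28.8 + 8.314 * 310 * ln(22.38) / 1000
dG = -20.7892 kJ/mol

-20.7892 kJ/mol


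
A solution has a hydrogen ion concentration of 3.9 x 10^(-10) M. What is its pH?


pH = -log10([H+])
pH = -log10(3.9 x 10^(-10))
pH = 9.4089

9.4089


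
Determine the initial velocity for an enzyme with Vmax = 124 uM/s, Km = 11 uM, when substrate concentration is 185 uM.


v = Vmax * [S] / (Km + [S])
v = 124 * 185 / (11 + 185)
v = 117.0408 uM/s

117.0408 uM/s


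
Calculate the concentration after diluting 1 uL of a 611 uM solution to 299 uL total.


C2 = C1 * V1 / V2
C2 = 611 * 1 / 299
C2 = 2.0435 uM

2.0435 uM


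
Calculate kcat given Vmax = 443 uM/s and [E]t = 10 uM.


kcat = Vmax / [E]t
kcat = 443 / 10
kcat = 44.3 s^-1

44.3 s^-1


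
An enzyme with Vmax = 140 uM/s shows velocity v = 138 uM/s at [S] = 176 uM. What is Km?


Km = [S] * (Vmax - v) / v
Km = 176 * (140 - 138) / 138
Km = 2.5507 uM

2.5507 uM


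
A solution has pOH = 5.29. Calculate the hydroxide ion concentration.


[OH-] = 10^(-pOH)
[OH-] = 10^(-5.29)
[OH-] = 5.129e-06 M

5.129e-06 M


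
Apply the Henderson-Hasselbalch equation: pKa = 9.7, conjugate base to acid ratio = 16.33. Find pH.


pH = pKa + log10([A-]/[HA])
pH = 9.7 + log10(16.33)
pH = 10.913

10.913


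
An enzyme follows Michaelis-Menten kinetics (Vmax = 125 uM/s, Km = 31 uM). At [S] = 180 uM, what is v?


v = Vmax * [S] / (Km + [S])
v = 125 * 180 / (31 + 180)
v = 106.6351 uM/s

106.6351 uM/s


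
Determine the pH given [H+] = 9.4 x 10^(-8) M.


pH = -log10([H+])
pH = -log10(9.4 x 10^(-8))
pH = 7.0269

7.0269


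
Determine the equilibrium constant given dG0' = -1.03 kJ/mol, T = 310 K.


Keq = exp(-dG0 * 1000 / (R * T))
Keq = exp(-(-1.03) * 1000 / (8.314 * 310))
Keq = 1.4913

1.4913


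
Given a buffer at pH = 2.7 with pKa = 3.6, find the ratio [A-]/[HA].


[A-]/[HA] = 10^(pH - pKa)
= 10^(2.7 - 3.6)
= 0.1259

0.1259


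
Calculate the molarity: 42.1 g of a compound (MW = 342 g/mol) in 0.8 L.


C = (mass / MW) / volume
C = (42.1 / 342) / 0.8
C = 0.1539 M

0.1539 M


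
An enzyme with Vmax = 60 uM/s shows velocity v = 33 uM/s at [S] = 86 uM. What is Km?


Km = [S] * (Vmax - v) / v
Km = 86 * (60 - 33) / 33
Km = 70.3636 uM

70.3636 uM


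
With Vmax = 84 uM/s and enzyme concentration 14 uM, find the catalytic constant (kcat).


kcat = Vmax / [E]t
kcat = 84 / 14
kcat = 6.0 s^-1

6.0 s^-1


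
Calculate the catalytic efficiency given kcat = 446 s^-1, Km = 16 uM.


Catalytic efficiency = kcat / Km
= 446 / 16
= 27.875 uM^-1*s^-1

27.875 uM^-1*s^-1


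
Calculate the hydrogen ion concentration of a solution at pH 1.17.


[H+] = 10^(-pH)
[H+] = 10^(-1.17)
[H+] = 0.0676 M

0.0676 M


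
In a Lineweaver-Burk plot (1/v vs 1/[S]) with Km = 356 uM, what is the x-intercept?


x-intercept = -1/Km
= -1/356
= -0.0028 1/uM

-0.0028 1/uM


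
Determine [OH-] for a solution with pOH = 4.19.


[OH-] = 10^(-pOH)
[OH-] = 10^(-4.19)
[OH-] = 6.457e-05 M

6.457e-05 M


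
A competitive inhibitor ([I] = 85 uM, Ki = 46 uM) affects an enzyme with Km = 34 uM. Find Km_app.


Km_app = Km * (1 + [I]/Ki)
Km_app = 34 * (1 + 85/46)
Km_app = 96.8261 uM

96.8261 uM


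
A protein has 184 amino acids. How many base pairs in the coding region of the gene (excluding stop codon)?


Each amino acid = 1 codon = 3 bp
bp = 184 * 3 = 552 bp

552 bp


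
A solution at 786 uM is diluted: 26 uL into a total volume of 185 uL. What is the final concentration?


C2 = C1 * V1 / V2
C2 = 786 * 26 / 185
C2 = 110.4649 uM

110.4649 uM


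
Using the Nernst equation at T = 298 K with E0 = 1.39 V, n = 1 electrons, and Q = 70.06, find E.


E = E0 - (RT/nF) * ln(Q)
E = 1.39 - (8.314 * 298 / (1 * 96485)) * ln(70.06)
E = 1.2809 V

1.2809 V


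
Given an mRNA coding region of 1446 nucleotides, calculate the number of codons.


codons = nucleotides / 3
codons = 1446 / 3 = 482

482


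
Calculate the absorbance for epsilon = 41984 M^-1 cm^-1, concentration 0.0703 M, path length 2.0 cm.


A = epsilon * c * l
A = 41984 * 0.0703 * 2.0
A = 5902.9504

5902.9504


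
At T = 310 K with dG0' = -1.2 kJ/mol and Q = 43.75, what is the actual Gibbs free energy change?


dG = dG0' + RT * ln(Q) / 1000
dG = -1.2 + 8.314 * 310 * ln(43.75) / 1000
dG = 8.5385 kJ/mol

8.5385 kJ/mol


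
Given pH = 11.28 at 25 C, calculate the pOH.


pOH = 14 - pH
pOH = 14 - 11.28
pOH = 2.72

2.72


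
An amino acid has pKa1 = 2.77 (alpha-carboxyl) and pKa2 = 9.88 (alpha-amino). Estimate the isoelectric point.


pI = (pKa1 + pKa2) / 2
pI = (2.77 + 9.88) / 2
pI = 6.325

6.325


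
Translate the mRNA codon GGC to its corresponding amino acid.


Standard genetic code lookup.
Codon GGC -> Gly

Gly


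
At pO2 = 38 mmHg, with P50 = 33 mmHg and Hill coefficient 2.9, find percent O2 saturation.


Y = pO2^n / (P50^n + pO2^n)
Y = 38^2.9 / (33^2.9 + 38^2.9)
Y = 60.09%

60.09%


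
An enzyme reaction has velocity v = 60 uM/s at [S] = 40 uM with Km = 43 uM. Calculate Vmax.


Vmax = v * (Km + [S]) / [S]
Vmax = 60 * (43 + 40) / 40
Vmax = 124.5 uM/s

124.5 uM/s


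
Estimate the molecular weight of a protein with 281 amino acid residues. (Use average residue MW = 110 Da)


MW = n_residues * 110 Da
MW = 281 * 110
MW = 30910 Da

30910 Da


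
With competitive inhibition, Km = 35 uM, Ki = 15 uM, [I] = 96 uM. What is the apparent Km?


Km_app = Km * (1 + [I]/Ki)
Km_app = 35 * (1 + 96/15)
Km_app = 259.0 uM

259.0 uM


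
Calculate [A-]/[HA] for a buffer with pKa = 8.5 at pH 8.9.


[A-]/[HA] = 10^(pH - pKa)
= 10^(8.9 - 8.5)
= 2.5119

2.5119


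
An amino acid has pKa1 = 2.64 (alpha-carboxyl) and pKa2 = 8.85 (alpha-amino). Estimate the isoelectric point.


pI = (pKa1 + pKa2) / 2
pI = (2.64 + 8.85) / 2
pI = 5.745

5.745


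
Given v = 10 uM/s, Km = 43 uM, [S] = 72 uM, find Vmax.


Vmax = v * (Km + [S]) / [S]
Vmax = 10 * (43 + 72) / 72
Vmax = 15.9722 uM/s

15.9722 uM/s


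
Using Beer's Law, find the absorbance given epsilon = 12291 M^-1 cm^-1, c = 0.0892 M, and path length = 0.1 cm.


A = epsilon * c * l
A = 12291 * 0.0892 * 0.1
A = 109.6357

109.6357


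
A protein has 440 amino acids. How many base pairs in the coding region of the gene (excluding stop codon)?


Each amino acid = 1 codon = 3 bp
bp = 440 * 3 = 1320 bp

1320 bp


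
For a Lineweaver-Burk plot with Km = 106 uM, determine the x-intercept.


x-intercept = -1/Km
= -1/106
= -0.0094 1/uM

-0.0094 1/uM


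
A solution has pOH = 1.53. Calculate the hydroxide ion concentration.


[OH-] = 10^(-pOH)
[OH-] = 10^(-1.53)
[OH-] = 0.0295 M

0.0295 M


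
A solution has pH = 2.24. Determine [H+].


[H+] = 10^(-pH)
[H+] = 10^(-2.24)
[H+] = 0.0058 M

0.0058 M


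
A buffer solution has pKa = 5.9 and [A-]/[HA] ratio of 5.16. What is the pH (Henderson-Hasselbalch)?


pH = pKa + log10([A-]/[HA])
pH = 5.9 + log10(5.16)
pH = 6.6126

6.6126


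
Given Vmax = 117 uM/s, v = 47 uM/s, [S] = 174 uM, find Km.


Km = [S] * (Vmax - v) / v
Km = 174 * (117 - 47) / 47
Km = 259.1489 uM

259.1489 uM


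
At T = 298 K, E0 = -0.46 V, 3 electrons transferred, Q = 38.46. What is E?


E = E0 - (RT/nF) * ln(Q)
E = -0.46 - (8.314 * 298 / (3 * 96485)) * ln(38.46)
E = -0.4912 V

-0.4912 V


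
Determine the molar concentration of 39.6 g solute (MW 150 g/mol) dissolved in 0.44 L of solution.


C = (mass / MW) / volume
C = (39.6 / 150) / 0.44
C = 0.6 M

0.6 M


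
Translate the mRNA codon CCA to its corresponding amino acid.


Standard genetic code lookup.
Codon CCA -> Pro

Pro


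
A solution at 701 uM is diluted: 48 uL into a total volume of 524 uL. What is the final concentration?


C2 = C1 * V1 / V2
C2 = 701 * 48 / 524
C2 = 64.2137 uM

64.2137 uM


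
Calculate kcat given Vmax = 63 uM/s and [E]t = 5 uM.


kcat = Vmax / [E]t
kcat = 63 / 5
kcat = 12.6 s^-1

12.6 s^-1


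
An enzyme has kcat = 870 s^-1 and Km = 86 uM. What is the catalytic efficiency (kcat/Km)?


Catalytic efficiency = kcat / Km
= 870 / 86
= 10.1163 uM^-1*s^-1

10.1163 uM^-1*s^-1


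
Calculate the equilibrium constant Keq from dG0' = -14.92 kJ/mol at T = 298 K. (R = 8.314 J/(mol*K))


Keq = exp(-dG0 * 1000 / (R * T))
Keq = exp(-(-14.92) * 1000 / (8.314 * 298))
Keq = 412.4128

412.4128


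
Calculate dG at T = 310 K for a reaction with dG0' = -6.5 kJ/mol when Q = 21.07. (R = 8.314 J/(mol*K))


dG = dG0' + RT * ln(Q) / 1000
dG = -6.5 + 8.314 * 310 * ln(21.07) / 1000
dG = 1.3553 kJ/mol

1.3553 kJ/mol


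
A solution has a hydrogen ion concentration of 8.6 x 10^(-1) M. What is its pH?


pH = -log10([H+])
pH = -log10(8.6 x 10^(-1))
pH = 0.0655

0.0655


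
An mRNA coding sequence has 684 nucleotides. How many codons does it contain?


codons = nucleotides / 3
codons = 684 / 3 = 228

228


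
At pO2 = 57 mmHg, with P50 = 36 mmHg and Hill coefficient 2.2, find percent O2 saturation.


Y = pO2^n / (P50^n + pO2^n)
Y = 57^2.2 / (36^2.2 + 57^2.2)
Y = 73.32%

73.32%


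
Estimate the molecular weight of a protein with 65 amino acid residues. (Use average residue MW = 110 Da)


MW = n_residues * 110 Da
MW = 65 * 110
MW = 7150 Da

7150 Da


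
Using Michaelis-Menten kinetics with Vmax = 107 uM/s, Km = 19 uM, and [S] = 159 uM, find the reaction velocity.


v = Vmax * [S] / (Km + [S])
v = 107 * 159 / (19 + 159)
v = 95.5787 uM/s

95.5787 uM/s


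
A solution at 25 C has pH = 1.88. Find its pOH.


pOH = 14 - pH
pOH = 14 - 1.88
pOH = 12.12

12.12


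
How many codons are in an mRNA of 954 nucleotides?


codons = nucleotides / 3
codons = 954 / 3 = 318

318


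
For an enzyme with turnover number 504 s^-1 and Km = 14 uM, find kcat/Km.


Catalytic efficiency = kcat / Km
= 504 / 14
= 36.0 uM^-1*s^-1

36.0 uM^-1*s^-1


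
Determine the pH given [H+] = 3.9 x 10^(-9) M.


pH = -log10([H+])
pH = -log10(3.9 x 10^(-9))
pH = 8.4089

8.4089


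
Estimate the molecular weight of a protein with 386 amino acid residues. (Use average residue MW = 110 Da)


MW = n_residues * 110 Da
MW = 386 * 110
MW = 42460 Da

42460 Da


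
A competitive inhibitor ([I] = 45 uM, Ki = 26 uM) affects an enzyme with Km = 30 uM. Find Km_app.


Km_app = Km * (1 + [I]/Ki)
Km_app = 30 * (1 + 45/26)
Km_app = 81.9231 uM

81.9231 uM


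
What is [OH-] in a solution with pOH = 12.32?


[OH-] = 10^(-pOH)
[OH-] = 10^(-12.32)
[OH-] = 4.786e-13 M

4.786e-13 M


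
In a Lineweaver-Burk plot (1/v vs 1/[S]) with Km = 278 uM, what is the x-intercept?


x-intercept = -1/Km
= -1/278
= -0.0036 1/uM

-0.0036 1/uM


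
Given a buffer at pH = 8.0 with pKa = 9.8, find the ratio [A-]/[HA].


[A-]/[HA] = 10^(pH - pKa)
= 10^(8.0 - 9.8)
= 0.0158

0.0158


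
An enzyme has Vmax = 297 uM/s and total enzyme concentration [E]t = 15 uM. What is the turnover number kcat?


kcat = Vmax / [E]t
kcat = 297 / 15
kcat = 19.8 s^-1

19.8 s^-1


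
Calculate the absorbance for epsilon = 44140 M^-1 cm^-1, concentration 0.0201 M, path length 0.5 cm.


A = epsilon * c * l
A = 44140 * 0.0201 * 0.5
A = 443.607

443.607


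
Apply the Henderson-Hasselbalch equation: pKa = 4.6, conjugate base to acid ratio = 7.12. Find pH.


pH = pKa + log10([A-]/[HA])
pH = 4.6 + log10(7.12)
pH = 5.4525

5.4525


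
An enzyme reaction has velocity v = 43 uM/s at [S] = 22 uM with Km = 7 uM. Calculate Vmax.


Vmax = v * (Km + [S]) / [S]
Vmax = 43 * (7 + 22) / 22
Vmax = 56.6818 uM/s

56.6818 uM/s


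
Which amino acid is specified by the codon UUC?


Standard genetic code lookup.
Codon UUC -> Phe

Phe


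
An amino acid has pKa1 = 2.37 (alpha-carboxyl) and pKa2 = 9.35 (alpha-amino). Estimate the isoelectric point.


pI = (pKa1 + pKa2) / 2
pI = (2.37 + 9.35) / 2
pI = 5.86

5.86


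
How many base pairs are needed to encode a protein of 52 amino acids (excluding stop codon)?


Each amino acid = 1 codon = 3 bp
bp = 52 * 3 = 156 bp

156 bp


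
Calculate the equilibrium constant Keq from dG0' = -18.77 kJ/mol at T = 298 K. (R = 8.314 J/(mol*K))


Keq = exp(-dG0 * 1000 / (R * T))
Keq = exp(-(-18.77) * 1000 / (8.314 * 298))
Keq = 1950.7428

1950.7428


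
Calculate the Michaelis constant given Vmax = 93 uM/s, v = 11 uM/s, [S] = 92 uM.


Km = [S] * (Vmax - v) / v
Km = 92 * (93 - 11) / 11
Km = 685.8182 uM

685.8182 uM


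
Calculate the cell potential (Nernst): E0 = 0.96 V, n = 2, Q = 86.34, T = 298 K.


E = E0 - (RT/nF) * ln(Q)
E = 0.96 - (8.314 * 298 / (2 * 96485)) * ln(86.34)
E = 0.9028 V

0.9028 V


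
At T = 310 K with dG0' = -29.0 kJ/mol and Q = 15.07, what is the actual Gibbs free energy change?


dG = dG0' + RT * ln(Q) / 1000
dG = -29.0 + 8.314 * 310 * ln(15.07) / 1000
dG = -22.0084 kJ/mol

-22.0084 kJ/mol
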